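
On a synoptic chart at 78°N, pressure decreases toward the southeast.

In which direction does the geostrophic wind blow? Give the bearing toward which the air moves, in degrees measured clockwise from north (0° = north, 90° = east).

225°

The pressure-gradient force points toward the southeast (bearing 135°).
Geostrophic balance: in the Northern Hemisphere the Coriolis force deflects motion to the right, so the geostrophic wind blows 90° to the right of the pressure-gradient force (low pressure on the left).
Rotating 135° by 90° clockwise gives 225° — the wind blows toward the southwest.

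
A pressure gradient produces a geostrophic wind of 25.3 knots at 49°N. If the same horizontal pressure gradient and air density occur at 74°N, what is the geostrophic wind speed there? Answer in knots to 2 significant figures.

20 knots

With the same pressure gradient and density, V_g ∝ 1/f ∝ 1/sin φ.
V₂ = V₁ · sin φ₁ / sin φ₂ = 25.3 × sin 49° / sin 74°
V₂ = 25.3 × 0.7547/0.9613 = 20 knots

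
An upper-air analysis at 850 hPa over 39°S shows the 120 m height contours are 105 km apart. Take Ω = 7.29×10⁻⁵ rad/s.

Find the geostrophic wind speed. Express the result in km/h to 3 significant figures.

440 km/h

Coriolis parameter at 39°S:
f = 2Ω sin φ = 2 × 7.29×10⁻⁵ × sin 39° = 9.18×10⁻⁵ s⁻¹
Height gradient: |∂Z/∂n| = 120 m / 105000 m = 1.14×10⁻³
On a pressure surface, geostrophic balance gives V_g = (g/f)|∂Z/∂n|:
V_g = 9.81 × 1.14×10⁻³ / 9.18×10⁻⁵ = 122 m/s
Converting: 122 m/s × 3.6 = 440 km/h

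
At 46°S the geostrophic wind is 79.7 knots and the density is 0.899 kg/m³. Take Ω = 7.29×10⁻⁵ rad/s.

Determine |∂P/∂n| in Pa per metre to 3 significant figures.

Coriolis parameter at 46°S:
f = 2Ω sin φ = 2 × 7.29×10⁻⁵ × sin 46° = 1.05×10⁻⁴ s⁻¹
Wind speed in SI: 79.7 knots = 41.0 m/s
Geostrophic balance rearranged: |∂P/∂n| = f ρ V_g
|∂P/∂n| = 1.05×10⁻⁴ × 0.899 × 41.0 = 3.87×10⁻³ Pa/m

3.87×10⁻³ Pa/m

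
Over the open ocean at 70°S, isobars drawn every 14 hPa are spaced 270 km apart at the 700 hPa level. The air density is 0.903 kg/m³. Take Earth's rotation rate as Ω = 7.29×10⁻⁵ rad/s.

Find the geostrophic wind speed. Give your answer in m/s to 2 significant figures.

Coriolis parameter at 70°S:
f = 2Ω sin φ = 2 × 7.29×10⁻⁵ × sin 70° = 1.37×10⁻⁴ s⁻¹
Pressure gradient: |∂P/∂n| = 1400 Pa / 270000 m = 5.19×10⁻³ Pa/m
Geostrophic balance (pressure-gradient force = Coriolis force):
V_g = (1/(fρ)) |∂P/∂n| = 5.19×10⁻³ / (1.37×10⁻⁴ × 0.903) = 41.9 m/s

42 m/s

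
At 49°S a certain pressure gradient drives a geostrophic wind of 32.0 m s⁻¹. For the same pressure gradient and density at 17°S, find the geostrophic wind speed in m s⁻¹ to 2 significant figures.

With the same pressure gradient and density, V_g ∝ 1/f ∝ 1/sin φ.
V₂ = V₁ · sin φ₁ / sin φ₂ = 32.0 × sin 49° / sin 17°
V₂ = 32.0 × 0.7547/0.2924 = 83 m s⁻¹

83 m s⁻¹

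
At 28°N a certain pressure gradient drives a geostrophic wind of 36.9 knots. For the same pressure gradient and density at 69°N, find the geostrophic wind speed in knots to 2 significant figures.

19 knots

With the same pressure gradient and density, V_g ∝ 1/f ∝ 1/sin φ.
V₂ = V₁ · sin φ₁ / sin φ₂ = 36.9 × sin 28° / sin 69°
V₂ = 36.9 × 0.4695/0.9336 = 19 knots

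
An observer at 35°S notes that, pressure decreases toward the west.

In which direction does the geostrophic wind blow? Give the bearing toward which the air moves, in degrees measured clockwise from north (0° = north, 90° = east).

180°

The pressure-gradient force points toward the west (bearing 270°).
Geostrophic balance: in the Southern Hemisphere the Coriolis force deflects motion to the left, so the geostrophic wind blows 90° to the left of the pressure-gradient force (low pressure on the right).
Rotating 270° by 90° counterclockwise gives 180° — the wind blows toward the south.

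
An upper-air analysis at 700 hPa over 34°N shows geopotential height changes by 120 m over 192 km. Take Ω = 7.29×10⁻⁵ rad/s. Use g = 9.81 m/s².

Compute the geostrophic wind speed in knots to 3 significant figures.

146 knots

Coriolis parameter at 34°N:
f = 2Ω sin φ = 2 × 7.29×10⁻⁵ × sin 34° = 8.15×10⁻⁵ s⁻¹
Height gradient: |∂Z/∂n| = 120 m / 192000 m = 6.25×10⁻⁴
On a pressure surface, geostrophic balance gives V_g = (g/f)|∂Z/∂n|:
V_g = 9.81 × 6.25×10⁻⁴ / 8.15×10⁻⁵ = 75.2 m/s
Converting: 75.2 m/s × 1.944 = 146 knots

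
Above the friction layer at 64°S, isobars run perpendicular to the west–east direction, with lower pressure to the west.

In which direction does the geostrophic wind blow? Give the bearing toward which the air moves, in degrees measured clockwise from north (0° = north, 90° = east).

180°

The pressure-gradient force points toward the west (bearing 270°).
Geostrophic balance: in the Southern Hemisphere the Coriolis force deflects motion to the left, so the geostrophic wind blows 90° to the left of the pressure-gradient force (low pressure on the right).
Rotating 270° by 90° counterclockwise gives 180° — the wind blows toward the south.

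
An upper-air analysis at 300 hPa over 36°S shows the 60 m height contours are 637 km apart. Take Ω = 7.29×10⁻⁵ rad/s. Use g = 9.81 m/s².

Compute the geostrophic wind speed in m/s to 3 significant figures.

10.8 m/s

Coriolis parameter at 36°S:
f = 2Ω sin φ = 2 × 7.29×10⁻⁵ × sin 36° = 8.57×10⁻⁵ s⁻¹
Height gradient: |∂Z/∂n| = 60 m / 637000 m = 9.42×10⁻⁵
On a pressure surface, geostrophic balance gives V_g = (g/f)|∂Z/∂n|:
V_g = 9.81 × 9.42×10⁻⁵ / 8.57×10⁻⁵ = 10.8 m/s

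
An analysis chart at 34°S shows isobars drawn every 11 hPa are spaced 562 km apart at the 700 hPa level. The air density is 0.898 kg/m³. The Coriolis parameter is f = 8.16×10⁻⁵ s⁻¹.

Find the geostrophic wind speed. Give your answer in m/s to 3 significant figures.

26.7 m/s

Pressure gradient: |∂P/∂n| = 1100 Pa / 562000 m = 1.96×10⁻³ Pa/m
Geostrophic balance (pressure-gradient force = Coriolis force):
V_g = (1/(fρ)) |∂P/∂n| = 1.96×10⁻³ / (8.16×10⁻⁵ × 0.898) = 26.7 m/s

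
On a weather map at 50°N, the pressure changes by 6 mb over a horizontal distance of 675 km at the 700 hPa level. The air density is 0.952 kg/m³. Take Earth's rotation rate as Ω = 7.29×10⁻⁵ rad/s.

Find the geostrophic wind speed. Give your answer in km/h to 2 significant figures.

30 km/h

Coriolis parameter at 50°N:
f = 2Ω sin φ = 2 × 7.29×10⁻⁵ × sin 50° = 1.12×10⁻⁴ s⁻¹
Pressure gradient: |∂P/∂n| = 600 Pa / 675000 m = 8.89×10⁻⁴ Pa/m
Geostrophic balance (pressure-gradient force = Coriolis force):
V_g = (1/(fρ)) |∂P/∂n| = 8.89×10⁻⁴ / (1.12×10⁻⁴ × 0.952) = 8.36 m/s
Converting: 8.36 m/s × 3.6 = 30 km/h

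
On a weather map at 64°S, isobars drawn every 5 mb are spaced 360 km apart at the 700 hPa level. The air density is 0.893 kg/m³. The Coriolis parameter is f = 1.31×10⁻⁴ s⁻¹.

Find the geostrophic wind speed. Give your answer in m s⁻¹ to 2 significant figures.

12 m s⁻¹

Pressure gradient: |∂P/∂n| = 500 Pa / 360000 m = 1.39×10⁻³ Pa/m
Geostrophic balance (pressure-gradient force = Coriolis force):
V_g = (1/(fρ)) |∂P/∂n| = 1.39×10⁻³ / (1.31×10⁻⁴ × 0.893) = 11.9 m/s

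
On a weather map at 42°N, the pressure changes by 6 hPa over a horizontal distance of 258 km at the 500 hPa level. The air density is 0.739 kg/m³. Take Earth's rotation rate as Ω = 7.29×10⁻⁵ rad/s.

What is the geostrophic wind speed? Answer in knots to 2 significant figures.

63 knots

Coriolis parameter at 42°N:
f = 2Ω sin φ = 2 × 7.29×10⁻⁵ × sin 42° = 9.76×10⁻⁵ s⁻¹
Pressure gradient: |∂P/∂n| = 600 Pa / 258000 m = 2.33×10⁻³ Pa/m
Geostrophic balance (pressure-gradient force = Coriolis force):
V_g = (1/(fρ)) |∂P/∂n| = 2.33×10⁻³ / (9.76×10⁻⁵ × 0.739) = 32.3 m/s
Converting: 32.3 m/s × 1.944 = 63 knots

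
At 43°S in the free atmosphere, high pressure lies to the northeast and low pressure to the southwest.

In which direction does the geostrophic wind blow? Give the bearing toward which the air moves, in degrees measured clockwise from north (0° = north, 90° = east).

The pressure-gradient force points toward the southwest (bearing 225°).
Geostrophic balance: in the Southern Hemisphere the Coriolis force deflects motion to the left, so the geostrophic wind blows 90° to the left of the pressure-gradient force (low pressure on the right).
Rotating 225° by 90° counterclockwise gives 135° — the wind blows toward the southeast.

135°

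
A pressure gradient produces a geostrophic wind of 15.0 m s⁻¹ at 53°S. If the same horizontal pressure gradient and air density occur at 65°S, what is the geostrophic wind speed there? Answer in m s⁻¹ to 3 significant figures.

13.2 m s⁻¹

With the same pressure gradient and density, V_g ∝ 1/f ∝ 1/sin φ.
V₂ = V₁ · sin φ₁ / sin φ₂ = 15.0 × sin 53° / sin 65°
V₂ = 15.0 × 0.7986/0.9063 = 13.2 m s⁻¹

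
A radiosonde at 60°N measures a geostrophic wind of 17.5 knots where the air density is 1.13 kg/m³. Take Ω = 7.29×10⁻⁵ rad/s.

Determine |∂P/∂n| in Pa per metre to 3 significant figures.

1.28×10⁻³ Pa/m

Coriolis parameter at 60°N:
f = 2Ω sin φ = 2 × 7.29×10⁻⁵ × sin 60° = 1.26×10⁻⁴ s⁻¹
Wind speed in SI: 17.5 knots = 9.00 m/s
Geostrophic balance rearranged: |∂P/∂n| = f ρ V_g
|∂P/∂n| = 1.26×10⁻⁴ × 1.13 × 9.00 = 1.28×10⁻³ Pa/m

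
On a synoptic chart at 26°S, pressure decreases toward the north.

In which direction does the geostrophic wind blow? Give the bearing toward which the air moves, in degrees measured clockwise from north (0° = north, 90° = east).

270°

The pressure-gradient force points toward the north (bearing 000°).
Geostrophic balance: in the Southern Hemisphere the Coriolis force deflects motion to the left, so the geostrophic wind blows 90° to the left of the pressure-gradient force (low pressure on the right).
Rotating 000° by 90° counterclockwise gives 270° — the wind blows toward the west.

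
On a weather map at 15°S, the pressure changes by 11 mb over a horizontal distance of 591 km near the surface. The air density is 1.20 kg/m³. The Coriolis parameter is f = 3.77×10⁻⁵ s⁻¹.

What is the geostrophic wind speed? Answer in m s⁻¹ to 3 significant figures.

Pressure gradient: |∂P/∂n| = 1100 Pa / 591000 m = 1.86×10⁻³ Pa/m
Geostrophic balance (pressure-gradient force = Coriolis force):
V_g = (1/(fρ)) |∂P/∂n| = 1.86×10⁻³ / (3.77×10⁻⁵ × 1.20) = 41.1 m/s

41.1 m s⁻¹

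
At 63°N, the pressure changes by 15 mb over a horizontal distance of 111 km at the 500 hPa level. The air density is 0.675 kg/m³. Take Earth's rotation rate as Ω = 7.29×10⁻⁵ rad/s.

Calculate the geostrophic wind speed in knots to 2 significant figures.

Coriolis parameter at 63°N:
f = 2Ω sin φ = 2 × 7.29×10⁻⁵ × sin 63° = 1.30×10⁻⁴ s⁻¹
Pressure gradient: |∂P/∂n| = 1500 Pa / 111000 m = 1.35×10⁻² Pa/m
Geostrophic balance (pressure-gradient force = Coriolis force):
V_g = (1/(fρ)) |∂P/∂n| = 1.35×10⁻² / (1.30×10⁻⁴ × 0.675) = 154 m/s
Converting: 154 m/s × 1.944 = 300 knots

300 knots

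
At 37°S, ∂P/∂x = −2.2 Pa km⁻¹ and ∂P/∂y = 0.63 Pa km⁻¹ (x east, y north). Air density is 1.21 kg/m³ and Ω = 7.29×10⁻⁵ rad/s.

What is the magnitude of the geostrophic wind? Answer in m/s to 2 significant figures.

Coriolis parameter at 37°S:
f = 2Ω sin φ = 2 × 7.29×10⁻⁵ × sin 37° = 8.77×10⁻⁵ s⁻¹
In the Southern Hemisphere f is negative: f = −8.77×10⁻⁵ s⁻¹.
Component geostrophic relations (x east, y north):
u_g = −(1/(fρ)) ∂P/∂y,  v_g = (1/(fρ)) ∂P/∂x
u_g = −(0.63×10⁻³)/(−8.77×10⁻⁵ × 1.21) = 5.93 m/s;  v_g = (−2.2×10⁻³)/(−8.77×10⁻⁵ × 1.21) = 20.7 m/s
|V_g| = √(u_g² + v_g²) = 21.6 m/s

22 m/s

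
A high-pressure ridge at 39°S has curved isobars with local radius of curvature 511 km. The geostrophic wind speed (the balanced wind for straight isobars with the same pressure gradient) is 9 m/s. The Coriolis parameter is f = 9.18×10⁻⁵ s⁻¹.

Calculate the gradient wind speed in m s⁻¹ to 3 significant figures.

12.1 m s⁻¹

Around a high, pressure-gradient force acts outward with centrifugal, so Coriolis balances both:
fV = (1/ρ)|∂P/∂n| + V²/R  →  V² − fR·V + fR·V_g = 0
With fR = 9.18×10⁻⁵ × 511×10³ m = 46.9 m/s:
V = [fR − √((fR)² − 4 fR V_g)]/2 = [46.9 − √(46.9² − 4×46.9×9)]/2 = 12.1 m/s
Supergeostrophic (V > V_g = 9 m/s), as expected around a high.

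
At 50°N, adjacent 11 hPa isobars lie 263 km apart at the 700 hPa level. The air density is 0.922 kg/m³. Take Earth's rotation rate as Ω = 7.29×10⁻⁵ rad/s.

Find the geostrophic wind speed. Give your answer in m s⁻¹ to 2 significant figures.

41 m s⁻¹

Coriolis parameter at 50°N:
f = 2Ω sin φ = 2 × 7.29×10⁻⁵ × sin 50° = 1.12×10⁻⁴ s⁻¹
Pressure gradient: |∂P/∂n| = 1100 Pa / 263000 m = 4.18×10⁻³ Pa/m
Geostrophic balance (pressure-gradient force = Coriolis force):
V_g = (1/(fρ)) |∂P/∂n| = 4.18×10⁻³ / (1.12×10⁻⁴ × 0.922) = 40.6 m/s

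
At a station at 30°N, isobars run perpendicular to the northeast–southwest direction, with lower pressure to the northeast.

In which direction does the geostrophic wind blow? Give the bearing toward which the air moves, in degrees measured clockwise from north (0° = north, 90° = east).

The pressure-gradient force points toward the northeast (bearing 045°).
Geostrophic balance: in the Northern Hemisphere the Coriolis force deflects motion to the right, so the geostrophic wind blows 90° to the right of the pressure-gradient force (low pressure on the left).
Rotating 045° by 90° clockwise gives 135° — the wind blows toward the southeast.

135°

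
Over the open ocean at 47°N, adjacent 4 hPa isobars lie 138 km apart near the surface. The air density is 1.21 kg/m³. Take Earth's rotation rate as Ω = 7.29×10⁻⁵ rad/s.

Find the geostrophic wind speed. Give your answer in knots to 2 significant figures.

44 knots

Coriolis parameter at 47°N:
f = 2Ω sin φ = 2 × 7.29×10⁻⁵ × sin 47° = 1.07×10⁻⁴ s⁻¹
Pressure gradient: |∂P/∂n| = 400 Pa / 138000 m = 2.90×10⁻³ Pa/m
Geostrophic balance (pressure-gradient force = Coriolis force):
V_g = (1/(fρ)) |∂P/∂n| = 2.90×10⁻³ / (1.07×10⁻⁴ × 1.21) = 22.5 m/s
Converting: 22.5 m/s × 1.944 = 44 knots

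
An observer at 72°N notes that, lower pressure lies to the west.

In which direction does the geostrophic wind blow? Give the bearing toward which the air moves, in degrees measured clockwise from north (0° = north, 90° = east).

The pressure-gradient force points toward the west (bearing 270°).
Geostrophic balance: in the Northern Hemisphere the Coriolis force deflects motion to the right, so the geostrophic wind blows 90° to the right of the pressure-gradient force (low pressure on the left).
Rotating 270° by 90° clockwise gives 000° — the wind blows toward the north.

000°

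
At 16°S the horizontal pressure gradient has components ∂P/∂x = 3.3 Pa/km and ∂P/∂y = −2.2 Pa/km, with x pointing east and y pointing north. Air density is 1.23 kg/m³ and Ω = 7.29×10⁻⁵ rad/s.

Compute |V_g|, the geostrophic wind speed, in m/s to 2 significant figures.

Coriolis parameter at 16°S:
f = 2Ω sin φ = 2 × 7.29×10⁻⁵ × sin 16° = 4.02×10⁻⁵ s⁻¹
In the Southern Hemisphere f is negative: f = −4.02×10⁻⁵ s⁻¹.
Component geostrophic relations (x east, y north):
u_g = −(1/(fρ)) ∂P/∂y,  v_g = (1/(fρ)) ∂P/∂x
u_g = −(−2.2×10⁻³)/(−4.02×10⁻⁵ × 1.23) = −44.5 m/s;  v_g = (3.3×10⁻³)/(−4.02×10⁻⁵ × 1.23) = −66.8 m/s
|V_g| = √(u_g² + v_g²) = 80.2 m/s

80 m/s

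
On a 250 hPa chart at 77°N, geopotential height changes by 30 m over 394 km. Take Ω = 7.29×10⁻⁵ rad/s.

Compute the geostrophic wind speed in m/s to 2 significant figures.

Coriolis parameter at 77°N:
f = 2Ω sin φ = 2 × 7.29×10⁻⁵ × sin 77° = 1.42×10⁻⁴ s⁻¹
Height gradient: |∂Z/∂n| = 30 m / 394000 m = 7.61×10⁻⁵
On a pressure surface, geostrophic balance gives V_g = (g/f)|∂Z/∂n|:
V_g = 9.81 × 7.61×10⁻⁵ / 1.42×10⁻⁴ = 5.26 m/s

5.3 m/s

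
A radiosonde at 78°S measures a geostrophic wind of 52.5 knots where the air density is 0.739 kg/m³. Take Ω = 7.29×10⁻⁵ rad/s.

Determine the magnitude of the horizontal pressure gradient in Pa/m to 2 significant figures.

Coriolis parameter at 78°S:
f = 2Ω sin φ = 2 × 7.29×10⁻⁵ × sin 78° = 1.43×10⁻⁴ s⁻¹
Wind speed in SI: 52.5 knots = 27.0 m/s
Geostrophic balance rearranged: |∂P/∂n| = f ρ V_g
|∂P/∂n| = 1.43×10⁻⁴ × 0.739 × 27.0 = 2.85×10⁻³ Pa/m

2.8×10⁻³ Pa/m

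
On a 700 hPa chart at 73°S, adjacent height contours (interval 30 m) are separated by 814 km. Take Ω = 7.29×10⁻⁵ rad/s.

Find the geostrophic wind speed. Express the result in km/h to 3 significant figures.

9.34 km/h

Coriolis parameter at 73°S:
f = 2Ω sin φ = 2 × 7.29×10⁻⁵ × sin 73° = 1.39×10⁻⁴ s⁻¹
Height gradient: |∂Z/∂n| = 30 m / 814000 m = 3.69×10⁻⁵
On a pressure surface, geostrophic balance gives V_g = (g/f)|∂Z/∂n|:
V_g = 9.81 × 3.69×10⁻⁵ / 1.39×10⁻⁴ = 2.59 m/s
Converting: 2.59 m/s × 3.6 = 9.34 km/h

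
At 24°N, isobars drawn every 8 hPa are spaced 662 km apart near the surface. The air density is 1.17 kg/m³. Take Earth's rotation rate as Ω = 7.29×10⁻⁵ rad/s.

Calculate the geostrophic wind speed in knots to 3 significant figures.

33.9 knots

Coriolis parameter at 24°N:
f = 2Ω sin φ = 2 × 7.29×10⁻⁵ × sin 24° = 5.93×10⁻⁵ s⁻¹
Pressure gradient: |∂P/∂n| = 800 Pa / 662000 m = 1.21×10⁻³ Pa/m
Geostrophic balance (pressure-gradient force = Coriolis force):
V_g = (1/(fρ)) |∂P/∂n| = 1.21×10⁻³ / (5.93×10⁻⁵ × 1.17) = 17.4 m/s
Converting: 17.4 m/s × 1.944 = 33.9 knots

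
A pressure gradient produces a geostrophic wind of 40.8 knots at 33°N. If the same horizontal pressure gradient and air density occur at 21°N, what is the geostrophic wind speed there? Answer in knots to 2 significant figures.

With the same pressure gradient and density, V_g ∝ 1/f ∝ 1/sin φ.
V₂ = V₁ · sin φ₁ / sin φ₂ = 40.8 × sin 33° / sin 21°
V₂ = 40.8 × 0.5446/0.3584 = 62 knots

62 knots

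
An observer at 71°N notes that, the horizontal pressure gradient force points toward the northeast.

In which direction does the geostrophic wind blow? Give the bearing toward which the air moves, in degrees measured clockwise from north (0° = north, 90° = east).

The pressure-gradient force points toward the northeast (bearing 045°).
Geostrophic balance: in the Northern Hemisphere the Coriolis force deflects motion to the right, so the geostrophic wind blows 90° to the right of the pressure-gradient force (low pressure on the left).
Rotating 045° by 90° clockwise gives 135° — the wind blows toward the southeast.

135°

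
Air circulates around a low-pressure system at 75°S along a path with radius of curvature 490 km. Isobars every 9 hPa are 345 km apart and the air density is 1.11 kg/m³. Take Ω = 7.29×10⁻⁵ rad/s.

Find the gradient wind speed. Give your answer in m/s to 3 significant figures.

13.9 m/s

Coriolis parameter at 75°S:
f = 2Ω sin φ = 2 × 7.29×10⁻⁵ × sin 75° = 1.41×10⁻⁴ s⁻¹
Pressure gradient: |∂P/∂n| = 900 Pa / 345000 m = 2.61×10⁻³ Pa/m
Geostrophic speed: V_g = |∂P/∂n|/(fρ) = 2.61×10⁻³/(1.41×10⁻⁴ × 1.11) = 16.7 m/s
Around a low, centrifugal force acts outward with Coriolis, so pressure-gradient force balances both:
(1/ρ)|∂P/∂n| = fV + V²/R  →  V² + fR·V − fR·V_g = 0
With fR = 1.41×10⁻⁴ × 490×10³ m = 69.0 m/s:
V = [−fR + √((fR)² + 4 fR V_g)]/2 = [−69.0 + √(69.0² + 4×69.0×16.7)]/2 = 13.9 m/s
Subgeostrophic (V < V_g = 16.7 m/s), as expected around a low.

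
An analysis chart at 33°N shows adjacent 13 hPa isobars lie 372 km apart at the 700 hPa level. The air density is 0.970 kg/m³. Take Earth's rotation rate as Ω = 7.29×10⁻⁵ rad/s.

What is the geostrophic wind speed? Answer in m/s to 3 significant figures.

45.4 m/s

Coriolis parameter at 33°N:
f = 2Ω sin φ = 2 × 7.29×10⁻⁵ × sin 33° = 7.94×10⁻⁵ s⁻¹
Pressure gradient: |∂P/∂n| = 1300 Pa / 372000 m = 3.49×10⁻³ Pa/m
Geostrophic balance (pressure-gradient force = Coriolis force):
V_g = (1/(fρ)) |∂P/∂n| = 3.49×10⁻³ / (7.94×10⁻⁵ × 0.970) = 45.4 m/s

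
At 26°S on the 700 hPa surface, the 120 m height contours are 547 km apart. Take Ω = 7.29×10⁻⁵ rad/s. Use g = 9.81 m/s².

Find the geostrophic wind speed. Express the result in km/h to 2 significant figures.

Coriolis parameter at 26°S:
f = 2Ω sin φ = 2 × 7.29×10⁻⁵ × sin 26° = 6.39×10⁻⁵ s⁻¹
Height gradient: |∂Z/∂n| = 120 m / 547000 m = 2.19×10⁻⁴
On a pressure surface, geostrophic balance gives V_g = (g/f)|∂Z/∂n|:
V_g = 9.81 × 2.19×10⁻⁴ / 6.39×10⁻⁵ = 33.7 m/s
Converting: 33.7 m/s × 3.6 = 120 km/h

120 km/h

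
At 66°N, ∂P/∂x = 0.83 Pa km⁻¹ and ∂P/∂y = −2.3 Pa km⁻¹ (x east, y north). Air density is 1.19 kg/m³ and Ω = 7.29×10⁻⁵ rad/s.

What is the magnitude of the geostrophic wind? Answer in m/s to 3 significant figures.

Coriolis parameter at 66°N:
f = 2Ω sin φ = 2 × 7.29×10⁻⁵ × sin 66° = 1.33×10⁻⁴ s⁻¹
Component geostrophic relations (x east, y north):
u_g = −(1/(fρ)) ∂P/∂y,  v_g = (1/(fρ)) ∂P/∂x
u_g = −(−2.3×10⁻³)/(1.33×10⁻⁴ × 1.19) = 14.5 m/s;  v_g = (0.83×10⁻³)/(1.33×10⁻⁴ × 1.19) = 5.24 m/s
|V_g| = √(u_g² + v_g²) = 15.4 m/s

15.4 m/s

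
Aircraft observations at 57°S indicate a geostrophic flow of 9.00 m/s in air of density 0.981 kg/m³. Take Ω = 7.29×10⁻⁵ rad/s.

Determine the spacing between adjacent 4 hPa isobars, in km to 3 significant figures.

371 km

Coriolis parameter at 57°S:
f = 2Ω sin φ = 2 × 7.29×10⁻⁵ × sin 57° = 1.22×10⁻⁴ s⁻¹
Geostrophic balance rearranged: |∂P/∂n| = f ρ V_g
|∂P/∂n| = 1.22×10⁻⁴ × 0.981 × 9.00 = 1.08×10⁻³ Pa/m
Isobar spacing: Δn = ΔP/|∂P/∂n| = 400 Pa / 1.08×10⁻³ Pa/m = 370510 m ≈ 371 km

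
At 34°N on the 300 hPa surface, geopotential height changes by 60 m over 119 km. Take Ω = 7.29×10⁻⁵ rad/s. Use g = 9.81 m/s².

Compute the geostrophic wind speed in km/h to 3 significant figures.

Coriolis parameter at 34°N:
f = 2Ω sin φ = 2 × 7.29×10⁻⁵ × sin 34° = 8.15×10⁻⁵ s⁻¹
Height gradient: |∂Z/∂n| = 60 m / 119000 m = 5.04×10⁻⁴
On a pressure surface, geostrophic balance gives V_g = (g/f)|∂Z/∂n|:
V_g = 9.81 × 5.04×10⁻⁴ / 8.15×10⁻⁵ = 60.7 m/s
Converting: 60.7 m/s × 3.6 = 218 km/h

218 km/h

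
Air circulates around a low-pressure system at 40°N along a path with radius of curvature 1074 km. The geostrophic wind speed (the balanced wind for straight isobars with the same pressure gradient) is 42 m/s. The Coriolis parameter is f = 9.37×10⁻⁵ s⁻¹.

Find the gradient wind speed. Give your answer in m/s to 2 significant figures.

Around a low, centrifugal force acts outward with Coriolis, so pressure-gradient force balances both:
(1/ρ)|∂P/∂n| = fV + V²/R  →  V² + fR·V − fR·V_g = 0
With fR = 9.37×10⁻⁵ × 1074×10³ m = 101 m/s:
V = [−fR + √((fR)² + 4 fR V_g)]/2 = [−101 + √(101² + 4×101×42)]/2 = 31.9 m/s
Subgeostrophic (V < V_g = 42 m/s), as expected around a low.

32 m/s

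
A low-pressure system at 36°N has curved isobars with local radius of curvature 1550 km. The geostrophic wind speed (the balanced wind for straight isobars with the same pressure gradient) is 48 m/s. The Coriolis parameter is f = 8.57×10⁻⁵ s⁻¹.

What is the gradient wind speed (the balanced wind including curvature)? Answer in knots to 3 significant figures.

Around a low, centrifugal force acts outward with Coriolis, so pressure-gradient force balances both:
(1/ρ)|∂P/∂n| = fV + V²/R  →  V² + fR·V − fR·V_g = 0
With fR = 8.57×10⁻⁵ × 1550×10³ m = 133 m/s:
V = [−fR + √((fR)² + 4 fR V_g)]/2 = [−133 + √(133² + 4×133×48)]/2 = 37.4 m/s
Subgeostrophic (V < V_g = 48 m/s), as expected around a low.
Converting: 37.4 m/s × 1.944 = 72.8 knots

72.8 knots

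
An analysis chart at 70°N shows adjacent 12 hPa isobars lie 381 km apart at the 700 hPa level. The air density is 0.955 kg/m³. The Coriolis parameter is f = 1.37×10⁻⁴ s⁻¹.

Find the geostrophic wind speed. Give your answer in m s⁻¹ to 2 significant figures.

Pressure gradient: |∂P/∂n| = 1200 Pa / 381000 m = 3.15×10⁻³ Pa/m
Geostrophic balance (pressure-gradient force = Coriolis force):
V_g = (1/(fρ)) |∂P/∂n| = 3.15×10⁻³ / (1.37×10⁻⁴ × 0.955) = 24.1 m/s

24 m s⁻¹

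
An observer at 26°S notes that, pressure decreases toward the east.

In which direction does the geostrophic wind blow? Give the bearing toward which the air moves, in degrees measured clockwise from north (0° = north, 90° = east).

000°

The pressure-gradient force points toward the east (bearing 090°).
Geostrophic balance: in the Southern Hemisphere the Coriolis force deflects motion to the left, so the geostrophic wind blows 90° to the left of the pressure-gradient force (low pressure on the right).
Rotating 090° by 90° counterclockwise gives 000° — the wind blows toward the north.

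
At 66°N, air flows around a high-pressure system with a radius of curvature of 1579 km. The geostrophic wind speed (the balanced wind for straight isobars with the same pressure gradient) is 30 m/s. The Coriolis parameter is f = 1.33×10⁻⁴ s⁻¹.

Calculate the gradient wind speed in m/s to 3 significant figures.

Around a high, pressure-gradient force acts outward with centrifugal, so Coriolis balances both:
fV = (1/ρ)|∂P/∂n| + V²/R  →  V² − fR·V + fR·V_g = 0
With fR = 1.33×10⁻⁴ × 1579×10³ m = 210 m/s:
V = [fR − √((fR)² − 4 fR V_g)]/2 = [210 − √(210² − 4×210×30)]/2 = 36.3 m/s
Supergeostrophic (V > V_g = 30 m/s), as expected around a high.

36.3 m/s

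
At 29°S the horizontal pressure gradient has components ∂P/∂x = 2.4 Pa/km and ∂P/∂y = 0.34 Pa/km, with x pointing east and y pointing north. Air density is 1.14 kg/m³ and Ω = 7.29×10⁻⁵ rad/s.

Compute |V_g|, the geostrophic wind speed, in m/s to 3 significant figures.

Coriolis parameter at 29°S:
f = 2Ω sin φ = 2 × 7.29×10⁻⁵ × sin 29° = 7.07×10⁻⁵ s⁻¹
In the Southern Hemisphere f is negative: f = −7.07×10⁻⁵ s⁻¹.
Component geostrophic relations (x east, y north):
u_g = −(1/(fρ)) ∂P/∂y,  v_g = (1/(fρ)) ∂P/∂x
u_g = −(0.34×10⁻³)/(−7.07×10⁻⁵ × 1.14) = 4.22 m/s;  v_g = (2.4×10⁻³)/(−7.07×10⁻⁵ × 1.14) = −29.8 m/s
|V_g| = √(u_g² + v_g²) = 30.1 m/s

30.1 m/s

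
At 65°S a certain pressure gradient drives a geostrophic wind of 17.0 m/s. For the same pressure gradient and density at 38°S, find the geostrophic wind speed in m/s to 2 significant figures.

With the same pressure gradient and density, V_g ∝ 1/f ∝ 1/sin φ.
V₂ = V₁ · sin φ₁ / sin φ₂ = 17.0 × sin 65° / sin 38°
V₂ = 17.0 × 0.9063/0.6157 = 25 m/s

25 m/s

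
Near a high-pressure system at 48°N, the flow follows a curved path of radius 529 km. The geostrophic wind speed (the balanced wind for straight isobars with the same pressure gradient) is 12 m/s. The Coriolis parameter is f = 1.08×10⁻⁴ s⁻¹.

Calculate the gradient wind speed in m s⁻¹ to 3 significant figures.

17.1 m s⁻¹

Around a high, pressure-gradient force acts outward with centrifugal, so Coriolis balances both:
fV = (1/ρ)|∂P/∂n| + V²/R  →  V² − fR·V + fR·V_g = 0
With fR = 1.08×10⁻⁴ × 529×10³ m = 57.1 m/s:
V = [fR − √((fR)² − 4 fR V_g)]/2 = [57.1 − √(57.1² − 4×57.1×12)]/2 = 17.1 m/s
Supergeostrophic (V > V_g = 12 m/s), as expected around a high.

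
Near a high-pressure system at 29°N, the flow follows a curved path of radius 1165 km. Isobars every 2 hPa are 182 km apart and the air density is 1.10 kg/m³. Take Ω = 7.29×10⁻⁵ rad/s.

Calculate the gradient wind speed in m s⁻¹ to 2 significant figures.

Coriolis parameter at 29°N:
f = 2Ω sin φ = 2 × 7.29×10⁻⁵ × sin 29° = 7.07×10⁻⁵ s⁻¹
Pressure gradient: |∂P/∂n| = 200 Pa / 182000 m = 1.10×10⁻³ Pa/m
Geostrophic speed: V_g = |∂P/∂n|/(fρ) = 1.10×10⁻³/(7.07×10⁻⁵ × 1.10) = 14.1 m/s
Around a high, pressure-gradient force acts outward with centrifugal, so Coriolis balances both:
fV = (1/ρ)|∂P/∂n| + V²/R  →  V² − fR·V + fR·V_g = 0
With fR = 7.07×10⁻⁵ × 1165×10³ m = 82.3 m/s:
V = [fR − √((fR)² − 4 fR V_g)]/2 = [82.3 − √(82.3² − 4×82.3×14.1)]/2 = 18.1 m/s
Supergeostrophic (V > V_g = 14.1 m/s), as expected around a high.

18 m s⁻¹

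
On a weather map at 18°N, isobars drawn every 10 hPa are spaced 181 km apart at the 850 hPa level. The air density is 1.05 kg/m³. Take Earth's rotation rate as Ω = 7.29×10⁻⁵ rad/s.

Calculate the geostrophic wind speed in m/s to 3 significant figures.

Coriolis parameter at 18°N:
f = 2Ω sin φ = 2 × 7.29×10⁻⁵ × sin 18° = 4.51×10⁻⁵ s⁻¹
Pressure gradient: |∂P/∂n| = 1000 Pa / 181000 m = 5.52×10⁻³ Pa/m
Geostrophic balance (pressure-gradient force = Coriolis force):
V_g = (1/(fρ)) |∂P/∂n| = 5.52×10⁻³ / (4.51×10⁻⁵ × 1.05) = 117 m/s

117 m/s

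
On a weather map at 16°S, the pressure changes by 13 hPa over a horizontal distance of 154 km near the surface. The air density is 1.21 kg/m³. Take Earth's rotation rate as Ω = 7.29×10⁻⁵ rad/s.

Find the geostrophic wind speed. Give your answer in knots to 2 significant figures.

Coriolis parameter at 16°S:
f = 2Ω sin φ = 2 × 7.29×10⁻⁵ × sin 16° = 4.02×10⁻⁵ s⁻¹
Pressure gradient: |∂P/∂n| = 1300 Pa / 154000 m = 8.44×10⁻³ Pa/m
Geostrophic balance (pressure-gradient force = Coriolis force):
V_g = (1/(fρ)) |∂P/∂n| = 8.44×10⁻³ / (4.02×10⁻⁵ × 1.21) = 174 m/s
Converting: 174 m/s × 1.944 = 340 knots

340 knots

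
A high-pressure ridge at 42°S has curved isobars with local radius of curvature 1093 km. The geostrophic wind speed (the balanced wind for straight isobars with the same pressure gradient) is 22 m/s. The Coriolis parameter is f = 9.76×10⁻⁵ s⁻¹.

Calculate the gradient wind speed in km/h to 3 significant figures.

Around a high, pressure-gradient force acts outward with centrifugal, so Coriolis balances both:
fV = (1/ρ)|∂P/∂n| + V²/R  →  V² − fR·V + fR·V_g = 0
With fR = 9.76×10⁻⁵ × 1093×10³ m = 107 m/s:
V = [fR − √((fR)² − 4 fR V_g)]/2 = [107 − √(107² − 4×107×22)]/2 = 31 m/s
Supergeostrophic (V > V_g = 22 m/s), as expected around a high.
Converting: 31 m/s × 3.6 = 112 km/h

112 km/h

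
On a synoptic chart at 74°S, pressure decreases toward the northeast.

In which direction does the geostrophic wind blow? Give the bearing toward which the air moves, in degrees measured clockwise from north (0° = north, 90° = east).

315°

The pressure-gradient force points toward the northeast (bearing 045°).
Geostrophic balance: in the Southern Hemisphere the Coriolis force deflects motion to the left, so the geostrophic wind blows 90° to the left of the pressure-gradient force (low pressure on the right).
Rotating 045° by 90° counterclockwise gives 315° — the wind blows toward the northwest.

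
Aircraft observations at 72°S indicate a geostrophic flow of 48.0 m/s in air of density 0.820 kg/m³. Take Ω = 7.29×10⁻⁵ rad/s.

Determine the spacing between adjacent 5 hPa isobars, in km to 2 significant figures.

Coriolis parameter at 72°S:
f = 2Ω sin φ = 2 × 7.29×10⁻⁵ × sin 72° = 1.39×10⁻⁴ s⁻¹
Geostrophic balance rearranged: |∂P/∂n| = f ρ V_g
|∂P/∂n| = 1.39×10⁻⁴ × 0.820 × 48.0 = 5.46×10⁻³ Pa/m
Isobar spacing: Δn = ΔP/|∂P/∂n| = 500 Pa / 5.46×10⁻³ Pa/m = 91612 m ≈ 92 km

92 km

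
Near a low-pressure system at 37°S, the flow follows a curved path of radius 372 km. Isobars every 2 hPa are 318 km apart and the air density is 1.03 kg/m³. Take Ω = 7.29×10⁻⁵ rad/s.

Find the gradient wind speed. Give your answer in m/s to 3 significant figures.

5.89 m/s

Coriolis parameter at 37°S:
f = 2Ω sin φ = 2 × 7.29×10⁻⁵ × sin 37° = 8.77×10⁻⁵ s⁻¹
Pressure gradient: |∂P/∂n| = 200 Pa / 318000 m = 6.29×10⁻⁴ Pa/m
Geostrophic speed: V_g = |∂P/∂n|/(fρ) = 6.29×10⁻⁴/(8.77×10⁻⁵ × 1.03) = 6.96 m/s
Around a low, centrifugal force acts outward with Coriolis, so pressure-gradient force balances both:
(1/ρ)|∂P/∂n| = fV + V²/R  →  V² + fR·V − fR·V_g = 0
With fR = 8.77×10⁻⁵ × 372×10³ m = 32.6 m/s:
V = [−fR + √((fR)² + 4 fR V_g)]/2 = [−32.6 + √(32.6² + 4×32.6×6.96)]/2 = 5.89 m/s
Subgeostrophic (V < V_g = 6.96 m/s), as expected around a low.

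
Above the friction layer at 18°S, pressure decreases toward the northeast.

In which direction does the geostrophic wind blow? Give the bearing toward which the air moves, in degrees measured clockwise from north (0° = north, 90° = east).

315°

The pressure-gradient force points toward the northeast (bearing 045°).
Geostrophic balance: in the Southern Hemisphere the Coriolis force deflects motion to the left, so the geostrophic wind blows 90° to the left of the pressure-gradient force (low pressure on the right).
Rotating 045° by 90° counterclockwise gives 315° — the wind blows toward the northwest.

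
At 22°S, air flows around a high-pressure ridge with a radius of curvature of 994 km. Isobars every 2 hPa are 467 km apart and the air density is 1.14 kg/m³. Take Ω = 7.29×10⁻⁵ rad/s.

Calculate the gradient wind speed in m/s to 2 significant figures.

Coriolis parameter at 22°S:
f = 2Ω sin φ = 2 × 7.29×10⁻⁵ × sin 22° = 5.46×10⁻⁵ s⁻¹
Pressure gradient: |∂P/∂n| = 200 Pa / 467000 m = 4.28×10⁻⁴ Pa/m
Geostrophic speed: V_g = |∂P/∂n|/(fρ) = 4.28×10⁻⁴/(5.46×10⁻⁵ × 1.14) = 6.88 m/s
Around a high, pressure-gradient force acts outward with centrifugal, so Coriolis balances both:
fV = (1/ρ)|∂P/∂n| + V²/R  →  V² − fR·V + fR·V_g = 0
With fR = 5.46×10⁻⁵ × 994×10³ m = 54.3 m/s:
V = [fR − √((fR)² − 4 fR V_g)]/2 = [54.3 − √(54.3² − 4×54.3×6.88)]/2 = 8.08 m/s
Supergeostrophic (V > V_g = 6.88 m/s), as expected around a high.

8.1 m/s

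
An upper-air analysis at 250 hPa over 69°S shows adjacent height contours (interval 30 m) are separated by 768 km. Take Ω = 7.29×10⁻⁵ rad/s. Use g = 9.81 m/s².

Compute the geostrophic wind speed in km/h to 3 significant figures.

Coriolis parameter at 69°S:
f = 2Ω sin φ = 2 × 7.29×10⁻⁵ × sin 69° = 1.36×10⁻⁴ s⁻¹
Height gradient: |∂Z/∂n| = 30 m / 768000 m = 3.91×10⁻⁵
On a pressure surface, geostrophic balance gives V_g = (g/f)|∂Z/∂n|:
V_g = 9.81 × 3.91×10⁻⁵ / 1.36×10⁻⁴ = 2.82 m/s
Converting: 2.82 m/s × 3.6 = 10.1 km/h

10.1 km/h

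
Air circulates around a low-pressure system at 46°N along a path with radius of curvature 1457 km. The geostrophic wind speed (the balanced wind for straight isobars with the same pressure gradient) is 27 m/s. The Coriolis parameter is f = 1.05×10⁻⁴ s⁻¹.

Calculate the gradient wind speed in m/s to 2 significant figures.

23 m/s

Around a low, centrifugal force acts outward with Coriolis, so pressure-gradient force balances both:
(1/ρ)|∂P/∂n| = fV + V²/R  →  V² + fR·V − fR·V_g = 0
With fR = 1.05×10⁻⁴ × 1457×10³ m = 153 m/s:
V = [−fR + √((fR)² + 4 fR V_g)]/2 = [−153 + √(153² + 4×153×27)]/2 = 23.4 m/s
Subgeostrophic (V < V_g = 27 m/s), as expected around a low.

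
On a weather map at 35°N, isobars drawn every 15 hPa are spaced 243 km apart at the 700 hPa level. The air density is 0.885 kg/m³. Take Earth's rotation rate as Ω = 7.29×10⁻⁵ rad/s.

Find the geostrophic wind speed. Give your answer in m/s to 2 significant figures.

Coriolis parameter at 35°N:
f = 2Ω sin φ = 2 × 7.29×10⁻⁵ × sin 35° = 8.36×10⁻⁵ s⁻¹
Pressure gradient: |∂P/∂n| = 1500 Pa / 243000 m = 6.17×10⁻³ Pa/m
Geostrophic balance (pressure-gradient force = Coriolis force):
V_g = (1/(fρ)) |∂P/∂n| = 6.17×10⁻³ / (8.36×10⁻⁵ × 0.885) = 83.4 m/s

83 m/s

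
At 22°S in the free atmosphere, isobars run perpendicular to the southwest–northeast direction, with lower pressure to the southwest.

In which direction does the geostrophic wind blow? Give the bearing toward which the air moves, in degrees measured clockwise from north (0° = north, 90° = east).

The pressure-gradient force points toward the southwest (bearing 225°).
Geostrophic balance: in the Southern Hemisphere the Coriolis force deflects motion to the left, so the geostrophic wind blows 90° to the left of the pressure-gradient force (low pressure on the right).
Rotating 225° by 90° counterclockwise gives 135° — the wind blows toward the southeast.

135°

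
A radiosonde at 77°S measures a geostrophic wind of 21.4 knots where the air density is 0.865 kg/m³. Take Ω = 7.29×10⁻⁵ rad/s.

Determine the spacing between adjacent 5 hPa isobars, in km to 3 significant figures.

Coriolis parameter at 77°S:
f = 2Ω sin φ = 2 × 7.29×10⁻⁵ × sin 77° = 1.42×10⁻⁴ s⁻¹
Wind speed in SI: 21.4 knots = 11.0 m/s
Geostrophic balance rearranged: |∂P/∂n| = f ρ V_g
|∂P/∂n| = 1.42×10⁻⁴ × 0.865 × 11.0 = 1.35×10⁻³ Pa/m
Isobar spacing: Δn = ΔP/|∂P/∂n| = 500 Pa / 1.35×10⁻³ Pa/m = 369590 m ≈ 370 km

370 km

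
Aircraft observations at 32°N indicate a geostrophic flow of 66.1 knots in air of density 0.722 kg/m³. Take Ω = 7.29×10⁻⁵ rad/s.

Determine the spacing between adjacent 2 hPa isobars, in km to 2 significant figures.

Coriolis parameter at 32°N:
f = 2Ω sin φ = 2 × 7.29×10⁻⁵ × sin 32° = 7.73×10⁻⁵ s⁻¹
Wind speed in SI: 66.1 knots = 34.0 m/s
Geostrophic balance rearranged: |∂P/∂n| = f ρ V_g
|∂P/∂n| = 7.73×10⁻⁵ × 0.722 × 34.0 = 1.90×10⁻³ Pa/m
Isobar spacing: Δn = ΔP/|∂P/∂n| = 200 Pa / 1.90×10⁻³ Pa/m = 105435 m ≈ 110 km

110 km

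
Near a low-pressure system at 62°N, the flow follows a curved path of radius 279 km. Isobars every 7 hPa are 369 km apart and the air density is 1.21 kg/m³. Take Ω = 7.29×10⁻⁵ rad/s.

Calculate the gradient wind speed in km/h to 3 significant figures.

Coriolis parameter at 62°N:
f = 2Ω sin φ = 2 × 7.29×10⁻⁵ × sin 62° = 1.29×10⁻⁴ s⁻¹
Pressure gradient: |∂P/∂n| = 700 Pa / 369000 m = 1.90×10⁻³ Pa/m
Geostrophic speed: V_g = |∂P/∂n|/(fρ) = 1.90×10⁻³/(1.29×10⁻⁴ × 1.21) = 12.2 m/s
Around a low, centrifugal force acts outward with Coriolis, so pressure-gradient force balances both:
(1/ρ)|∂P/∂n| = fV + V²/R  →  V² + fR·V − fR·V_g = 0
With fR = 1.29×10⁻⁴ × 279×10³ m = 35.9 m/s:
V = [−fR + √((fR)² + 4 fR V_g)]/2 = [−35.9 + √(35.9² + 4×35.9×12.2)]/2 = 9.61 m/s
Subgeostrophic (V < V_g = 12.2 m/s), as expected around a low.
Converting: 9.61 m/s × 3.6 = 34.6 km/h

34.6 km/h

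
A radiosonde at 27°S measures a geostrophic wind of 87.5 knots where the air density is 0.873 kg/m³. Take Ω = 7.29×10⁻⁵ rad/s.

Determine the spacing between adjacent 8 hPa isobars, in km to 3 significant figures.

Coriolis parameter at 27°S:
f = 2Ω sin φ = 2 × 7.29×10⁻⁵ × sin 27° = 6.62×10⁻⁵ s⁻¹
Wind speed in SI: 87.5 knots = 45.0 m/s
Geostrophic balance rearranged: |∂P/∂n| = f ρ V_g
|∂P/∂n| = 6.62×10⁻⁵ × 0.873 × 45.0 = 2.60×10⁻³ Pa/m
Isobar spacing: Δn = ΔP/|∂P/∂n| = 800 Pa / 2.60×10⁻³ Pa/m = 307557 m ≈ 308 km

308 km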